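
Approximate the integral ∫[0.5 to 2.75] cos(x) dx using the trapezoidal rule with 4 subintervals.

f(x) = cos(x)
a = 0.5, b = 2.75, n = 4
h = (b - a)/n = 0.562500

Trapezoidal rule: (h/2)[f(x₀) + 2f(x₁) + 2f(x₂) + ... + f(xₙ)]

x_0 = 0.5000, f(x_0) = 0.877583, coefficient = 1
x_1 = 1.0625, f(x_1) = 0.486690, coefficient = 2
x_2 = 1.6250, f(x_2) = -0.054177, coefficient = 2
x_3 = 2.1875, f(x_3) = -0.578349, coefficient = 2
x_4 = 2.7500, f(x_4) = -0.924302, coefficient = 1

I ≈ (0.562500/2) × -0.338393 = -0.095173
Exact value: -0.097765
Error: 0.002591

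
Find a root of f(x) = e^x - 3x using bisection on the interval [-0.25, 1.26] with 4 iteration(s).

f(x) = e^x - 3x
Initial interval: [-0.25, 1.26]

Iteration 1:
  c_1 = (-0.250000 + 1.260000)/2 = 0.505000
  f(c_1) = f(0.505000) = 0.141986
  f(a) × f(c) ≥ 0, new interval: [0.505000, 1.260000]
Iteration 2:
  c_2 = (0.505000 + 1.260000)/2 = 0.882500
  f(c_2) = f(0.882500) = -0.230566
  f(a) × f(c) < 0, new interval: [0.505000, 0.882500]
Iteration 3:
  c_3 = (0.505000 + 0.882500)/2 = 0.693750
  f(c_3) = f(0.693750) = -0.080044
  f(a) × f(c) < 0, new interval: [0.505000, 0.693750]
Iteration 4:
  c_4 = (0.505000 + 0.693750)/2 = 0.599375
  f(c_4) = f(0.599375) = 0.022855
  f(a) × f(c) ≥ 0, new interval: [0.599375, 0.693750]

After 4 iteration(s), the approximation is c_4 = 0.599375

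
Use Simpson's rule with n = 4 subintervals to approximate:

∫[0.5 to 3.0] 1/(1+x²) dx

f(x) = 1/(1+x²)
a = 0.5, b = 3.0, n = 4
h = (b - a)/n = 0.625000

Simpson's rule: (h/3)[f(x₀) + 4f(x₁) + 2f(x₂) + ... + f(xₙ)]

x_0 = 0.5000, f(x_0) = 0.800000, coefficient = 1
x_1 = 1.1250, f(x_1) = 0.441379, coefficient = 4
x_2 = 1.7500, f(x_2) = 0.246154, coefficient = 2
x_3 = 2.3750, f(x_3) = 0.150588, coefficient = 4
x_4 = 3.0000, f(x_4) = 0.100000, coefficient = 1

I ≈ (0.625000/3) × 3.760178 = 0.783370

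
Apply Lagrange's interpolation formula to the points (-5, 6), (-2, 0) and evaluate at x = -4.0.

Lagrange interpolation formula:
P(x) = Σ yᵢ × Lᵢ(x)
where Lᵢ(x) = Π_{j≠i} (x - xⱼ)/(xᵢ - xⱼ)

L_0(-4.0) = (-4.0 - (-2))/(-5 - (-2)) = 0.666667
L_1(-4.0) = (-4.0 - (-5))/(-2 - (-5)) = 0.333333

P(-4.0) = 6×L_0(-4.0) + 0×L_1(-4.0)
P(-4.0) = 4.000000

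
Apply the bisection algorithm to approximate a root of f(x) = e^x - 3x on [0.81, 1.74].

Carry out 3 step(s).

f(x) = e^x - 3x
Initial interval: [0.81, 1.74]

Iteration 1:
  c_1 = (0.810000 + 1.740000)/2 = 1.275000
  f(c_1) = f(1.275000) = -0.246299
  f(a) × f(c) ≥ 0, new interval: [1.275000, 1.740000]
Iteration 2:
  c_2 = (1.275000 + 1.740000)/2 = 1.507500
  f(c_2) = f(1.507500) = -0.007072
  f(a) × f(c) ≥ 0, new interval: [1.507500, 1.740000]
Iteration 3:
  c_3 = (1.507500 + 1.740000)/2 = 1.623750
  f(c_3) = f(1.623750) = 0.200825
  f(a) × f(c) < 0, new interval: [1.507500, 1.623750]

After 3 iteration(s), the approximation is c_3 = 1.623750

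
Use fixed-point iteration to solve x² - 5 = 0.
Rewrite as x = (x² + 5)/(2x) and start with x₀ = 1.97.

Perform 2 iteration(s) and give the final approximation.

Equation: x² - 5 = 0
Fixed-point form: x = (x² + 5)/(2x)
x₀ = 1.97

x_1 = g(1.970000) = 2.254036
x_2 = g(2.254036) = 2.236140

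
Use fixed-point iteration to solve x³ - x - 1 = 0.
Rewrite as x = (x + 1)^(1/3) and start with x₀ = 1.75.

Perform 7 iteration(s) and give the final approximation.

Equation: x³ - x - 1 = 0
Fixed-point form: x = (x + 1)^(1/3)
x₀ = 1.75

x_1 = g(1.750000) = 1.401020
x_2 = g(1.401020) = 1.339055
x_3 = g(1.339055) = 1.327436
x_4 = g(1.327436) = 1.325234
x_5 = g(1.325234) = 1.324816
x_6 = g(1.324816) = 1.324737
x_7 = g(1.324737) = 1.324721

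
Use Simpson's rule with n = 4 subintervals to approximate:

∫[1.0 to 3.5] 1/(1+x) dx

f(x) = 1/(1+x)
a = 1.0, b = 3.5, n = 4
h = (b - a)/n = 0.625000

Simpson's rule: (h/3)[f(x₀) + 4f(x₁) + 2f(x₂) + ... + f(xₙ)]

x_0 = 1.0000, f(x_0) = 0.500000, coefficient = 1
x_1 = 1.6250, f(x_1) = 0.380952, coefficient = 4
x_2 = 2.2500, f(x_2) = 0.307692, coefficient = 2
x_3 = 2.8750, f(x_3) = 0.258065, coefficient = 4
x_4 = 3.5000, f(x_4) = 0.222222, coefficient = 1

I ≈ (0.625000/3) × 3.893674 = 0.811182
Exact value: 0.810930
Error: 0.000252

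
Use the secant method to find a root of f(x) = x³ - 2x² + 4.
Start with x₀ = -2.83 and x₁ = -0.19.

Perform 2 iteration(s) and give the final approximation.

f(x) = x³ - 2x² + 4
x₀ = -2.83, x₁ = -0.19

Secant formula: x_{n+1} = x_n - f(x_n)(x_n - x_{n-1})/(f(x_n) - f(x_{n-1}))

Iteration 1:
  f(-2.830000) = -34.682987
  f(-0.190000) = 3.920941
  x_2 = -0.190000 - 3.920941×(-0.190000 - (-2.830000))/(3.920941 - (-34.682987))
       = -0.458141
Iteration 2:
  f(-0.190000) = 3.920941
  f(-0.458141) = 3.484054
  x_3 = -0.458141 - 3.484054×(-0.458141 - (-0.190000))/(3.484054 - 3.920941)
       = -2.596488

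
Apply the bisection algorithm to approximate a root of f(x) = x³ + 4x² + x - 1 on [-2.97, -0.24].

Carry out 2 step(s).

f(x) = x³ + 4x² + x - 1
Initial interval: [-2.97, -0.24]

Iteration 1:
  c_1 = (-2.970000 + (-0.240000))/2 = -1.605000
  f(c_1) = f(-1.605000) = 3.564580
  f(a) × f(c) ≥ 0, new interval: [-1.605000, -0.240000]
Iteration 2:
  c_2 = (-1.605000 + (-0.240000))/2 = -0.922500
  f(c_2) = f(-0.922500) = 0.696472
  f(a) × f(c) ≥ 0, new interval: [-0.922500, -0.240000]

After 2 iteration(s), the approximation is c_2 = -0.922500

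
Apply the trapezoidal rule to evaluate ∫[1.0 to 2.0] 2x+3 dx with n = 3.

f(x) = 2x+3
a = 1.0, b = 2.0, n = 3
h = (b - a)/n = 0.333333

Trapezoidal rule: (h/2)[f(x₀) + 2f(x₁) + 2f(x₂) + ... + f(xₙ)]

x_0 = 1.0000, f(x_0) = 5.000000, coefficient = 1
x_1 = 1.3333, f(x_1) = 5.666667, coefficient = 2
x_2 = 1.6667, f(x_2) = 6.333333, coefficient = 2
x_3 = 2.0000, f(x_3) = 7.000000, coefficient = 1

I ≈ (0.333333/2) × 36.000000 = 6.000000
Exact value: 6.000000
Error: 0.000000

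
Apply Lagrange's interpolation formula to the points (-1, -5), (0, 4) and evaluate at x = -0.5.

Lagrange interpolation formula:
P(x) = Σ yᵢ × Lᵢ(x)
where Lᵢ(x) = Π_{j≠i} (x - xⱼ)/(xᵢ - xⱼ)

L_0(-0.5) = (-0.5 - 0)/(-1 - 0) = 0.500000
L_1(-0.5) = (-0.5 - (-1))/(0 - (-1)) = 0.500000

P(-0.5) = (-5)×L_0(-0.5) + 4×L_1(-0.5)
P(-0.5) = -0.500000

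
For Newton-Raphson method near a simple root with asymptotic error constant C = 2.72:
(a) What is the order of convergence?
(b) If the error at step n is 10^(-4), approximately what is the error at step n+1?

(a) Newton-Raphson has quadratic (order 2) convergence near simple roots.
    This means |e_{n+1}| ≈ C|e_n|².

(b) With |e_n| = 10^(-4) and C = 2.72:
    |e_{n+1}| ≈ 2.72 × (10^(-4))² = 2.72 × 10^(-8)

(a) 2 (quadratic); (b) |e_{n+1}| ≈ 2.720e-08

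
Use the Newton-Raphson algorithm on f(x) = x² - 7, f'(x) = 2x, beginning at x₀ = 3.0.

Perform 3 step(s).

f(x) = x² - 7
f'(x) = 2x
x₀ = 3.0

Newton-Raphson formula: x_{n+1} = x_n - f(x_n)/f'(x_n)

Iteration 1:
  f(3.000000) = 2.000000
  f'(3.000000) = 6.000000
  x_1 = 3.000000 - 2.000000/6.000000 = 2.666667
Iteration 2:
  f(2.666667) = 0.111111
  f'(2.666667) = 5.333333
  x_2 = 2.666667 - 0.111111/5.333333 = 2.645833
Iteration 3:
  f(2.645833) = 0.000434
  f'(2.645833) = 5.291667
  x_3 = 2.645833 - 0.000434/5.291667 = 2.645751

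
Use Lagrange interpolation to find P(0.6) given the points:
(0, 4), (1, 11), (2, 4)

Lagrange interpolation formula:
P(x) = Σ yᵢ × Lᵢ(x)
where Lᵢ(x) = Π_{j≠i} (x - xⱼ)/(xᵢ - xⱼ)

L_0(0.6) = (0.6 - 1)/(0 - 1) × (0.6 - 2)/(0 - 2) = 0.280000
L_1(0.6) = (0.6 - 0)/(1 - 0) × (0.6 - 2)/(1 - 2) = 0.840000
L_2(0.6) = (0.6 - 0)/(2 - 0) × (0.6 - 1)/(2 - 1) = -0.120000

P(0.6) = 4×L_0(0.6) + 11×L_1(0.6) + 4×L_2(0.6)
P(0.6) = 9.880000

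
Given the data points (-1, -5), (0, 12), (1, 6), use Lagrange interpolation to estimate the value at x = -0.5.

Lagrange interpolation formula:
P(x) = Σ yᵢ × Lᵢ(x)
where Lᵢ(x) = Π_{j≠i} (x - xⱼ)/(xᵢ - xⱼ)

L_0(-0.5) = (-0.5 - 0)/(-1 - 0) × (-0.5 - 1)/(-1 - 1) = 0.375000
L_1(-0.5) = (-0.5 - (-1))/(0 - (-1)) × (-0.5 - 1)/(0 - 1) = 0.750000
L_2(-0.5) = (-0.5 - (-1))/(1 - (-1)) × (-0.5 - 0)/(1 - 0) = -0.125000

P(-0.5) = (-5)×L_0(-0.5) + 12×L_1(-0.5) + 6×L_2(-0.5)
P(-0.5) = 6.375000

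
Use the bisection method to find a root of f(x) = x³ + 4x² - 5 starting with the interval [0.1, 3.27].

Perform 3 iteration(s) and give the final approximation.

f(x) = x³ + 4x² - 5
Initial interval: [0.1, 3.27]

Iteration 1:
  c_1 = (0.100000 + 3.270000)/2 = 1.685000
  f(c_1) = f(1.685000) = 11.140994
  f(a) × f(c) < 0, new interval: [0.100000, 1.685000]
Iteration 2:
  c_2 = (0.100000 + 1.685000)/2 = 0.892500
  f(c_2) = f(0.892500) = -1.102849
  f(a) × f(c) ≥ 0, new interval: [0.892500, 1.685000]
Iteration 3:
  c_3 = (0.892500 + 1.685000)/2 = 1.288750
  f(c_3) = f(1.288750) = 3.783961
  f(a) × f(c) < 0, new interval: [0.892500, 1.288750]

After 3 iteration(s), the approximation is c_3 = 1.288750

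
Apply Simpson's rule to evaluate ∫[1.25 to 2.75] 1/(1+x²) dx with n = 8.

f(x) = 1/(1+x²)
a = 1.25, b = 2.75, n = 8
h = (b - a)/n = 0.187500

Simpson's rule: (h/3)[f(x₀) + 4f(x₁) + 2f(x₂) + ... + f(xₙ)]

x_0 = 1.2500, f(x_0) = 0.390244, coefficient = 1
x_1 = 1.4375, f(x_1) = 0.326115, coefficient = 4
x_2 = 1.6250, f(x_2) = 0.274678, coefficient = 2
x_3 = 1.8125, f(x_3) = 0.233364, coefficient = 4
x_4 = 2.0000, f(x_4) = 0.200000, coefficient = 2
x_5 = 2.1875, f(x_5) = 0.172856, coefficient = 4
x_6 = 2.3750, f(x_6) = 0.150588, coefficient = 2
x_7 = 2.5625, f(x_7) = 0.132163, coefficient = 4
x_8 = 2.7500, f(x_8) = 0.116788, coefficient = 1

I ≈ (0.187500/3) × 5.215556 = 0.325972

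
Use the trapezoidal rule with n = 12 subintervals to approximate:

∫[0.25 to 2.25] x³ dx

f(x) = x³
a = 0.25, b = 2.25, n = 12
h = (b - a)/n = 0.166667

Trapezoidal rule: (h/2)[f(x₀) + 2f(x₁) + 2f(x₂) + ... + f(xₙ)]

x_0 = 0.2500, f(x_0) = 0.015625, coefficient = 1
x_1 = 0.4167, f(x_1) = 0.072338, coefficient = 2
x_2 = 0.5833, f(x_2) = 0.198495, coefficient = 2
x_3 = 0.7500, f(x_3) = 0.421875, coefficient = 2
x_4 = 0.9167, f(x_4) = 0.770255, coefficient = 2
x_5 = 1.0833, f(x_5) = 1.271412, coefficient = 2
x_6 = 1.2500, f(x_6) = 1.953125, coefficient = 2
x_7 = 1.4167, f(x_7) = 2.843171, coefficient = 2
x_8 = 1.5833, f(x_8) = 3.969329, coefficient = 2
x_9 = 1.7500, f(x_9) = 5.359375, coefficient = 2
x_10 = 1.9167, f(x_10) = 7.041088, coefficient = 2
x_11 = 2.0833, f(x_11) = 9.042245, coefficient = 2
x_12 = 2.2500, f(x_12) = 11.390625, coefficient = 1

I ≈ (0.166667/2) × 77.291667 = 6.440972
Exact value: 6.406250
Error: 0.034722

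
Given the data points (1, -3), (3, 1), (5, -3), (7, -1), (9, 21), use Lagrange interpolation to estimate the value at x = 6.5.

Lagrange interpolation formula:
P(x) = Σ yᵢ × Lᵢ(x)
where Lᵢ(x) = Π_{j≠i} (x - xⱼ)/(xᵢ - xⱼ)

L_0(6.5) = (6.5 - 3)/(1 - 3) × (6.5 - 5)/(1 - 5) × (6.5 - 7)/(1 - 7) × (6.5 - 9)/(1 - 9) = 0.017090
L_1(6.5) = (6.5 - 1)/(3 - 1) × (6.5 - 5)/(3 - 5) × (6.5 - 7)/(3 - 7) × (6.5 - 9)/(3 - 9) = -0.107422
L_2(6.5) = (6.5 - 1)/(5 - 1) × (6.5 - 3)/(5 - 3) × (6.5 - 7)/(5 - 7) × (6.5 - 9)/(5 - 9) = 0.375977
L_3(6.5) = (6.5 - 1)/(7 - 1) × (6.5 - 3)/(7 - 3) × (6.5 - 5)/(7 - 5) × (6.5 - 9)/(7 - 9) = 0.751953
L_4(6.5) = (6.5 - 1)/(9 - 1) × (6.5 - 3)/(9 - 3) × (6.5 - 5)/(9 - 5) × (6.5 - 7)/(9 - 7) = -0.037598

P(6.5) = (-3)×L_0(6.5) + 1×L_1(6.5) + (-3)×L_2(6.5) + (-1)×L_3(6.5) + 21×L_4(6.5)
P(6.5) = -2.828125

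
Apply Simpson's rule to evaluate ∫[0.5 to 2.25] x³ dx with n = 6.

f(x) = x³
a = 0.5, b = 2.25, n = 6
h = (b - a)/n = 0.291667

Simpson's rule: (h/3)[f(x₀) + 4f(x₁) + 2f(x₂) + ... + f(xₙ)]

x_0 = 0.5000, f(x_0) = 0.125000, coefficient = 1
x_1 = 0.7917, f(x_1) = 0.496166, coefficient = 4
x_2 = 1.0833, f(x_2) = 1.271412, coefficient = 2
x_3 = 1.3750, f(x_3) = 2.599609, coefficient = 4
x_4 = 1.6667, f(x_4) = 4.629630, coefficient = 2
x_5 = 1.9583, f(x_5) = 7.510344, coefficient = 4
x_6 = 2.2500, f(x_6) = 11.390625, coefficient = 1

I ≈ (0.291667/3) × 65.742188 = 6.391602
Exact value: 6.391602
Error: 0.000000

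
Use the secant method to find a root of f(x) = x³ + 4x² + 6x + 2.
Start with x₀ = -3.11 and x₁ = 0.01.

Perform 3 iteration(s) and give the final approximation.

f(x) = x³ + 4x² + 6x + 2
x₀ = -3.11, x₁ = 0.01

Secant formula: x_{n+1} = x_n - f(x_n)(x_n - x_{n-1})/(f(x_n) - f(x_{n-1}))

Iteration 1:
  f(-3.110000) = -8.051831
  f(0.010000) = 2.060401
  x_2 = 0.010000 - 2.060401×(0.010000 - (-3.110000))/(2.060401 - (-8.051831))
       = -0.625710
Iteration 2:
  f(0.010000) = 2.060401
  f(-0.625710) = -0.433182
  x_3 = -0.625710 - (-0.433182)×(-0.625710 - 0.010000)/(-0.433182 - 2.060401)
       = -0.515276
Iteration 3:
  f(-0.625710) = -0.433182
  f(-0.515276) = -0.166428
  x_4 = -0.515276 - (-0.166428)×(-0.515276 - (-0.625710))/(-0.166428 - (-0.433182))
       = -0.446375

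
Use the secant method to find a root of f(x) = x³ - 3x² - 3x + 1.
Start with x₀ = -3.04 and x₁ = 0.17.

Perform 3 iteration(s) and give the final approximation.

f(x) = x³ - 3x² - 3x + 1
x₀ = -3.04, x₁ = 0.17

Secant formula: x_{n+1} = x_n - f(x_n)(x_n - x_{n-1})/(f(x_n) - f(x_{n-1}))

Iteration 1:
  f(-3.040000) = -45.699264
  f(0.170000) = 0.408213
  x_2 = 0.170000 - 0.408213×(0.170000 - (-3.040000))/(0.408213 - (-45.699264))
       = 0.141580
Iteration 2:
  f(0.170000) = 0.408213
  f(0.141580) = 0.517962
  x_3 = 0.141580 - 0.517962×(0.141580 - 0.170000)/(0.517962 - 0.408213)
       = 0.275707
Iteration 3:
  f(0.141580) = 0.517962
  f(0.275707) = -0.034208
  x_4 = 0.275707 - (-0.034208)×(0.275707 - 0.141580)/(-0.034208 - 0.517962)
       = 0.267398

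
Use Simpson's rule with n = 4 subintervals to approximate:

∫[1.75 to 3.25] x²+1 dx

f(x) = x²+1
a = 1.75, b = 3.25, n = 4
h = (b - a)/n = 0.375000

Simpson's rule: (h/3)[f(x₀) + 4f(x₁) + 2f(x₂) + ... + f(xₙ)]

x_0 = 1.7500, f(x_0) = 4.062500, coefficient = 1
x_1 = 2.1250, f(x_1) = 5.515625, coefficient = 4
x_2 = 2.5000, f(x_2) = 7.250000, coefficient = 2
x_3 = 2.8750, f(x_3) = 9.265625, coefficient = 4
x_4 = 3.2500, f(x_4) = 11.562500, coefficient = 1

I ≈ (0.375000/3) × 89.250000 = 11.156250
Exact value: 11.156250
Error: 0.000000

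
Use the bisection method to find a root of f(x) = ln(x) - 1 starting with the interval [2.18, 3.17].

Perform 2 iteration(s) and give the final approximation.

f(x) = ln(x) - 1
Initial interval: [2.18, 3.17]

Iteration 1:
  c_1 = (2.180000 + 3.170000)/2 = 2.675000
  f(c_1) = f(2.675000) = -0.016051
  f(a) × f(c) ≥ 0, new interval: [2.675000, 3.170000]
Iteration 2:
  c_2 = (2.675000 + 3.170000)/2 = 2.922500
  f(c_2) = f(2.922500) = 0.072439
  f(a) × f(c) < 0, new interval: [2.675000, 2.922500]

After 2 iteration(s), the approximation is c_2 = 2.922500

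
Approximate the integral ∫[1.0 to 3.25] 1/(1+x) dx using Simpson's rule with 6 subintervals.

f(x) = 1/(1+x)
a = 1.0, b = 3.25, n = 6
h = (b - a)/n = 0.375000

Simpson's rule: (h/3)[f(x₀) + 4f(x₁) + 2f(x₂) + ... + f(xₙ)]

x_0 = 1.0000, f(x_0) = 0.500000, coefficient = 1
x_1 = 1.3750, f(x_1) = 0.421053, coefficient = 4
x_2 = 1.7500, f(x_2) = 0.363636, coefficient = 2
x_3 = 2.1250, f(x_3) = 0.320000, coefficient = 4
x_4 = 2.5000, f(x_4) = 0.285714, coefficient = 2
x_5 = 2.8750, f(x_5) = 0.258065, coefficient = 4
x_6 = 3.2500, f(x_6) = 0.235294, coefficient = 1

I ≈ (0.375000/3) × 6.030464 = 0.753808
Exact value: 0.753772
Error: 0.000036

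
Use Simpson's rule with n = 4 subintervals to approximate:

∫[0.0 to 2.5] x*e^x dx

f(x) = x*e^x
a = 0.0, b = 2.5, n = 4
h = (b - a)/n = 0.625000

Simpson's rule: (h/3)[f(x₀) + 4f(x₁) + 2f(x₂) + ... + f(xₙ)]

x_0 = 0.0000, f(x_0) = 0.000000, coefficient = 1
x_1 = 0.6250, f(x_1) = 1.167654, coefficient = 4
x_2 = 1.2500, f(x_2) = 4.362929, coefficient = 2
x_3 = 1.8750, f(x_3) = 12.226536, coefficient = 4
x_4 = 2.5000, f(x_4) = 30.456235, coefficient = 1

I ≈ (0.625000/3) × 92.758851 = 19.324761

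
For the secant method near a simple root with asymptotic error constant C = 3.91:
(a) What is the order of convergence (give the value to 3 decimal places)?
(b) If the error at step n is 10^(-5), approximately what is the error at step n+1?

(a) Secant method has superlinear convergence with order φ = (1+√5)/2 ≈ 1.618.
    This means |e_{n+1}| ≈ C|e_n|^1.618.

(b) With |e_n| = 10^(-5) and C = 3.91:
    |e_{n+1}| ≈ 3.91 × (10^(-5))^1.618 = 3.91 × 10^(-8.09)

(a) ≈ 1.618 (golden ratio); (b) |e_{n+1}| ≈ 3.177e-08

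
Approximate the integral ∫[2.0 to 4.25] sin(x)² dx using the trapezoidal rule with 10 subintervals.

f(x) = sin(x)²
a = 2.0, b = 4.25, n = 10
h = (b - a)/n = 0.225000

Trapezoidal rule: (h/2)[f(x₀) + 2f(x₁) + 2f(x₂) + ... + f(xₙ)]

x_0 = 2.0000, f(x_0) = 0.826822, coefficient = 1
x_1 = 2.2250, f(x_1) = 0.629694, coefficient = 2
x_2 = 2.4500, f(x_2) = 0.406744, coefficient = 2
x_3 = 2.6750, f(x_3) = 0.202361, coefficient = 2
x_4 = 2.9000, f(x_4) = 0.057240, coefficient = 2
x_5 = 3.1250, f(x_5) = 0.000275, coefficient = 2
x_6 = 3.3500, f(x_6) = 0.042808, coefficient = 2
x_7 = 3.5750, f(x_7) = 0.176371, coefficient = 2
x_8 = 3.8000, f(x_8) = 0.374370, coefficient = 2
x_9 = 4.0250, f(x_9) = 0.597383, coefficient = 2
x_10 = 4.2500, f(x_10) = 0.801006, coefficient = 1

I ≈ (0.225000/2) × 6.602322 = 0.742761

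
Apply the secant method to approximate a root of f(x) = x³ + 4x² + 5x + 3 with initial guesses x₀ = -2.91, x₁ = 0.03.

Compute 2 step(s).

f(x) = x³ + 4x² + 5x + 3
x₀ = -2.91, x₁ = 0.03

Secant formula: x_{n+1} = x_n - f(x_n)(x_n - x_{n-1})/(f(x_n) - f(x_{n-1}))

Iteration 1:
  f(-2.910000) = -2.319771
  f(0.030000) = 3.153627
  x_2 = 0.030000 - 3.153627×(0.030000 - (-2.910000))/(3.153627 - (-2.319771))
       = -1.663950
Iteration 2:
  f(0.030000) = 3.153627
  f(-1.663950) = 1.148141
  x_3 = -1.663950 - 1.148141×(-1.663950 - 0.030000)/(1.148141 - 3.153627)
       = -2.633737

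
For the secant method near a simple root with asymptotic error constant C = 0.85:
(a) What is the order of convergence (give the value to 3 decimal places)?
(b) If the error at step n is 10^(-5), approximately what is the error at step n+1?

(a) Secant method has superlinear convergence with order φ = (1+√5)/2 ≈ 1.618.
    This means |e_{n+1}| ≈ C|e_n|^1.618.

(b) With |e_n| = 10^(-5) and C = 0.85:
    |e_{n+1}| ≈ 0.85 × (10^(-5))^1.618 = 0.85 × 10^(-8.09)

(a) ≈ 1.618 (golden ratio); (b) |e_{n+1}| ≈ 6.906e-09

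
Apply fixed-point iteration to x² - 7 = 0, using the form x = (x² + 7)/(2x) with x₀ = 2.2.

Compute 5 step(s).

Equation: x² - 7 = 0
Fixed-point form: x = (x² + 7)/(2x)
x₀ = 2.2

x_1 = g(2.200000) = 2.690909
x_2 = g(2.690909) = 2.646130
x_3 = g(2.646130) = 2.645751
x_4 = g(2.645751) = 2.645751
x_5 = g(2.645751) = 2.645751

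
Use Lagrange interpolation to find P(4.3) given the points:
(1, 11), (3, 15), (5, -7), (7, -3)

Lagrange interpolation formula:
P(x) = Σ yᵢ × Lᵢ(x)
where Lᵢ(x) = Π_{j≠i} (x - xⱼ)/(xᵢ - xⱼ)

L_0(4.3) = (4.3 - 3)/(1 - 3) × (4.3 - 5)/(1 - 5) × (4.3 - 7)/(1 - 7) = -0.051188
L_1(4.3) = (4.3 - 1)/(3 - 1) × (4.3 - 5)/(3 - 5) × (4.3 - 7)/(3 - 7) = 0.389813
L_2(4.3) = (4.3 - 1)/(5 - 1) × (4.3 - 3)/(5 - 3) × (4.3 - 7)/(5 - 7) = 0.723937
L_3(4.3) = (4.3 - 1)/(7 - 1) × (4.3 - 3)/(7 - 3) × (4.3 - 5)/(7 - 5) = -0.062563

P(4.3) = 11×L_0(4.3) + 15×L_1(4.3) + (-7)×L_2(4.3) + (-3)×L_3(4.3)
P(4.3) = 0.404250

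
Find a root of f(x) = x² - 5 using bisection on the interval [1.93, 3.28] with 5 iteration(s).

f(x) = x² - 5
Initial interval: [1.93, 3.28]

Iteration 1:
  c_1 = (1.930000 + 3.280000)/2 = 2.605000
  f(c_1) = f(2.605000) = 1.786025
  f(a) × f(c) < 0, new interval: [1.930000, 2.605000]
Iteration 2:
  c_2 = (1.930000 + 2.605000)/2 = 2.267500
  f(c_2) = f(2.267500) = 0.141556
  f(a) × f(c) < 0, new interval: [1.930000, 2.267500]
Iteration 3:
  c_3 = (1.930000 + 2.267500)/2 = 2.098750
  f(c_3) = f(2.098750) = -0.595248
  f(a) × f(c) ≥ 0, new interval: [2.098750, 2.267500]
Iteration 4:
  c_4 = (2.098750 + 2.267500)/2 = 2.183125
  f(c_4) = f(2.183125) = -0.233965
  f(a) × f(c) ≥ 0, new interval: [2.183125, 2.267500]
Iteration 5:
  c_5 = (2.183125 + 2.267500)/2 = 2.225313
  f(c_5) = f(2.225313) = -0.047984
  f(a) × f(c) ≥ 0, new interval: [2.225313, 2.267500]

After 5 iteration(s), the approximation is c_5 = 2.225313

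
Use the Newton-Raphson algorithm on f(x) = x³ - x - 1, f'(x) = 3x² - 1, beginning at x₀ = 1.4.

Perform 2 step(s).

f(x) = x³ - x - 1
f'(x) = 3x² - 1
x₀ = 1.4

Newton-Raphson formula: x_{n+1} = x_n - f(x_n)/f'(x_n)

Iteration 1:
  f(1.400000) = 0.344000
  f'(1.400000) = 4.880000
  x_1 = 1.400000 - 0.344000/4.880000 = 1.329508
Iteration 2:
  f(1.329508) = 0.020520
  f'(1.329508) = 4.302776
  x_2 = 1.329508 - 0.020520/4.302776 = 1.324739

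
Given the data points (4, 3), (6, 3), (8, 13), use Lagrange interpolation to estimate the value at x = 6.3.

Lagrange interpolation formula:
P(x) = Σ yᵢ × Lᵢ(x)
where Lᵢ(x) = Π_{j≠i} (x - xⱼ)/(xᵢ - xⱼ)

L_0(6.3) = (6.3 - 6)/(4 - 6) × (6.3 - 8)/(4 - 8) = -0.063750
L_1(6.3) = (6.3 - 4)/(6 - 4) × (6.3 - 8)/(6 - 8) = 0.977500
L_2(6.3) = (6.3 - 4)/(8 - 4) × (6.3 - 6)/(8 - 6) = 0.086250

P(6.3) = 3×L_0(6.3) + 3×L_1(6.3) + 13×L_2(6.3)
P(6.3) = 3.862500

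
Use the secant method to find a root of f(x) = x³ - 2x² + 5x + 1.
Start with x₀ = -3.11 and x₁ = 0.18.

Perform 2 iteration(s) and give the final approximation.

f(x) = x³ - 2x² + 5x + 1
x₀ = -3.11, x₁ = 0.18

Secant formula: x_{n+1} = x_n - f(x_n)(x_n - x_{n-1})/(f(x_n) - f(x_{n-1}))

Iteration 1:
  f(-3.110000) = -63.974431
  f(0.180000) = 1.841032
  x_2 = 0.180000 - 1.841032×(0.180000 - (-3.110000))/(1.841032 - (-63.974431))
       = 0.087970
Iteration 2:
  f(0.180000) = 1.841032
  f(0.087970) = 1.425053
  x_3 = 0.087970 - 1.425053×(0.087970 - 0.180000)/(1.425053 - 1.841032)
       = -0.227305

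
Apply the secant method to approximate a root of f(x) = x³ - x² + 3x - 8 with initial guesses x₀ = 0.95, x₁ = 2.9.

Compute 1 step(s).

f(x) = x³ - x² + 3x - 8
x₀ = 0.95, x₁ = 2.9

Secant formula: x_{n+1} = x_n - f(x_n)(x_n - x_{n-1})/(f(x_n) - f(x_{n-1}))

Iteration 1:
  f(0.950000) = -5.195125
  f(2.900000) = 16.679000
  x_2 = 2.900000 - 16.679000×(2.900000 - 0.950000)/(16.679000 - (-5.195125))
       = 1.413127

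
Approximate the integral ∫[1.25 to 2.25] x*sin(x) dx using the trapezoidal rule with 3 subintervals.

f(x) = x*sin(x)
a = 1.25, b = 2.25, n = 3
h = (b - a)/n = 0.333333

Trapezoidal rule: (h/2)[f(x₀) + 2f(x₁) + 2f(x₂) + ... + f(xₙ)]

x_0 = 1.2500, f(x_0) = 1.186231, coefficient = 1
x_1 = 1.5833, f(x_1) = 1.583209, coefficient = 2
x_2 = 1.9167, f(x_2) = 1.803163, coefficient = 2
x_3 = 2.2500, f(x_3) = 1.750665, coefficient = 1

I ≈ (0.333333/2) × 9.709639 = 1.618273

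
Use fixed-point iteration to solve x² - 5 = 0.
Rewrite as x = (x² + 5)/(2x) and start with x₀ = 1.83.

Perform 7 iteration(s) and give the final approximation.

Equation: x² - 5 = 0
Fixed-point form: x = (x² + 5)/(2x)
x₀ = 1.83

x_1 = g(1.830000) = 2.281120
x_2 = g(2.281120) = 2.236513
x_3 = g(2.236513) = 2.236068
x_4 = g(2.236068) = 2.236068
x_5 = g(2.236068) = 2.236068
x_6 = g(2.236068) = 2.236068
x_7 = g(2.236068) = 2.236068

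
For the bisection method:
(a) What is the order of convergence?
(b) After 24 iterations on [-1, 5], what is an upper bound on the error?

(a) Bisection has linear (order 1) convergence; the error is halved each step.

(b) Error bound = (b-a)/2^n = (5 - (-1))/2^{24}
    = 6/2^{24}

(a) 1 (linear); (b) error ≤ 3.58e-07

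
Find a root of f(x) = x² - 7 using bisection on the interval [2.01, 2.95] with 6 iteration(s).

f(x) = x² - 7
Initial interval: [2.01, 2.95]

Iteration 1:
  c_1 = (2.010000 + 2.950000)/2 = 2.480000
  f(c_1) = f(2.480000) = -0.849600
  f(a) × f(c) ≥ 0, new interval: [2.480000, 2.950000]
Iteration 2:
  c_2 = (2.480000 + 2.950000)/2 = 2.715000
  f(c_2) = f(2.715000) = 0.371225
  f(a) × f(c) < 0, new interval: [2.480000, 2.715000]
Iteration 3:
  c_3 = (2.480000 + 2.715000)/2 = 2.597500
  f(c_3) = f(2.597500) = -0.252994
  f(a) × f(c) ≥ 0, new interval: [2.597500, 2.715000]
Iteration 4:
  c_4 = (2.597500 + 2.715000)/2 = 2.656250
  f(c_4) = f(2.656250) = 0.055664
  f(a) × f(c) < 0, new interval: [2.597500, 2.656250]
Iteration 5:
  c_5 = (2.597500 + 2.656250)/2 = 2.626875
  f(c_5) = f(2.626875) = -0.099528
  f(a) × f(c) ≥ 0, new interval: [2.626875, 2.656250]
Iteration 6:
  c_6 = (2.626875 + 2.656250)/2 = 2.641563
  f(c_6) = f(2.641563) = -0.022148
  f(a) × f(c) ≥ 0, new interval: [2.641563, 2.656250]

After 6 iteration(s), the approximation is c_6 = 2.641563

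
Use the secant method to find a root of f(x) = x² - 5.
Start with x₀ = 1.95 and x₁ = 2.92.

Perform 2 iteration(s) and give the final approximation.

f(x) = x² - 5
x₀ = 1.95, x₁ = 2.92

Secant formula: x_{n+1} = x_n - f(x_n)(x_n - x_{n-1})/(f(x_n) - f(x_{n-1}))

Iteration 1:
  f(1.950000) = -1.197500
  f(2.920000) = 3.526400
  x_2 = 2.920000 - 3.526400×(2.920000 - 1.950000)/(3.526400 - (-1.197500))
       = 2.195893
Iteration 2:
  f(2.920000) = 3.526400
  f(2.195893) = -0.178053
  x_3 = 2.195893 - (-0.178053)×(2.195893 - 2.920000)/(-0.178053 - 3.526400)
       = 2.230697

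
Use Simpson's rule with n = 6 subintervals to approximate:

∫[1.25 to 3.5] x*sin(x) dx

f(x) = x*sin(x)
a = 1.25, b = 3.5, n = 6
h = (b - a)/n = 0.375000

Simpson's rule: (h/3)[f(x₀) + 4f(x₁) + 2f(x₂) + ... + f(xₙ)]

x_0 = 1.2500, f(x_0) = 1.186231, coefficient = 1
x_1 = 1.6250, f(x_1) = 1.622613, coefficient = 4
x_2 = 2.0000, f(x_2) = 1.818595, coefficient = 2
x_3 = 2.3750, f(x_3) = 1.647502, coefficient = 4
x_4 = 2.7500, f(x_4) = 1.049568, coefficient = 2
x_5 = 3.1250, f(x_5) = 0.051850, coefficient = 4
x_6 = 3.5000, f(x_6) = -1.227741, coefficient = 1

I ≈ (0.375000/3) × 18.982675 = 2.372834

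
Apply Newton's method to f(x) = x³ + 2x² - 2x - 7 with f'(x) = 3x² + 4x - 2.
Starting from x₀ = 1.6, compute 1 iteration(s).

f(x) = x³ + 2x² - 2x - 7
f'(x) = 3x² + 4x - 2
x₀ = 1.6

Newton-Raphson formula: x_{n+1} = x_n - f(x_n)/f'(x_n)

Iteration 1:
  f(1.600000) = -0.984000
  f'(1.600000) = 12.080000
  x_1 = 1.600000 - (-0.984000)/12.080000 = 1.681457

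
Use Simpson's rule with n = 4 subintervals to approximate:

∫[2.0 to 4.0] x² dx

f(x) = x²
a = 2.0, b = 4.0, n = 4
h = (b - a)/n = 0.500000

Simpson's rule: (h/3)[f(x₀) + 4f(x₁) + 2f(x₂) + ... + f(xₙ)]

x_0 = 2.0000, f(x_0) = 4.000000, coefficient = 1
x_1 = 2.5000, f(x_1) = 6.250000, coefficient = 4
x_2 = 3.0000, f(x_2) = 9.000000, coefficient = 2
x_3 = 3.5000, f(x_3) = 12.250000, coefficient = 4
x_4 = 4.0000, f(x_4) = 16.000000, coefficient = 1

I ≈ (0.500000/3) × 112.000000 = 18.666667
Exact value: 18.666667
Error: 0.000000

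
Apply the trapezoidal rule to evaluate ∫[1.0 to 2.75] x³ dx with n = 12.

f(x) = x³
a = 1.0, b = 2.75, n = 12
h = (b - a)/n = 0.145833

Trapezoidal rule: (h/2)[f(x₀) + 2f(x₁) + 2f(x₂) + ... + f(xₙ)]

x_0 = 1.0000, f(x_0) = 1.000000, coefficient = 1
x_1 = 1.1458, f(x_1) = 1.504404, coefficient = 2
x_2 = 1.2917, f(x_2) = 2.155020, coefficient = 2
x_3 = 1.4375, f(x_3) = 2.970459, coefficient = 2
x_4 = 1.5833, f(x_4) = 3.969329, coefficient = 2
x_5 = 1.7292, f(x_5) = 5.170238, coefficient = 2
x_6 = 1.8750, f(x_6) = 6.591797, coefficient = 2
x_7 = 2.0208, f(x_7) = 8.252613, coefficient = 2
x_8 = 2.1667, f(x_8) = 10.171296, coefficient = 2
x_9 = 2.3125, f(x_9) = 12.366455, coefficient = 2
x_10 = 2.4583, f(x_10) = 14.856698, coefficient = 2
x_11 = 2.6042, f(x_11) = 17.660635, coefficient = 2
x_12 = 2.7500, f(x_12) = 20.796875, coefficient = 1

I ≈ (0.145833/2) × 193.134766 = 14.082743
Exact value: 14.047852
Error: 0.034892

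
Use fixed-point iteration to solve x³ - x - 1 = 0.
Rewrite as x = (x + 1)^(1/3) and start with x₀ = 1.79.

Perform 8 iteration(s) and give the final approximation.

Equation: x³ - x - 1 = 0
Fixed-point form: x = (x + 1)^(1/3)
x₀ = 1.79

x_1 = g(1.790000) = 1.407780
x_2 = g(1.407780) = 1.340311
x_3 = g(1.340311) = 1.327673
x_4 = g(1.327673) = 1.325279
x_5 = g(1.325279) = 1.324825
x_6 = g(1.324825) = 1.324738
x_7 = g(1.324738) = 1.324722
x_8 = g(1.324722) = 1.324719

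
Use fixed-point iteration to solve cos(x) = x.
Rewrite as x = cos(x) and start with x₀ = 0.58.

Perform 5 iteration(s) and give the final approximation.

Equation: cos(x) = x
Fixed-point form: x = cos(x)
x₀ = 0.58

x_1 = g(0.580000) = 0.836463
x_2 = g(0.836463) = 0.670093
x_3 = g(0.670093) = 0.783764
x_4 = g(0.783764) = 0.708261
x_5 = g(0.708261) = 0.759494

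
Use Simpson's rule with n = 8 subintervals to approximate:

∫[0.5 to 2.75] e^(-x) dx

f(x) = e^(-x)
a = 0.5, b = 2.75, n = 8
h = (b - a)/n = 0.281250

Simpson's rule: (h/3)[f(x₀) + 4f(x₁) + 2f(x₂) + ... + f(xₙ)]

x_0 = 0.5000, f(x_0) = 0.606531, coefficient = 1
x_1 = 0.7812, f(x_1) = 0.457833, coefficient = 4
x_2 = 1.0625, f(x_2) = 0.345591, coefficient = 2
x_3 = 1.3438, f(x_3) = 0.260866, coefficient = 4
x_4 = 1.6250, f(x_4) = 0.196912, coefficient = 2
x_5 = 1.9062, f(x_5) = 0.148637, coefficient = 4
x_6 = 2.1875, f(x_6) = 0.112197, coefficient = 2
x_7 = 2.4688, f(x_7) = 0.084691, coefficient = 4
x_8 = 2.7500, f(x_8) = 0.063928, coefficient = 1

I ≈ (0.281250/3) × 5.787962 = 0.542621
Exact value: 0.542603
Error: 0.000019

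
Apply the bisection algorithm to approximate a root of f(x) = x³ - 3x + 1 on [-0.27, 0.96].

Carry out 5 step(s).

f(x) = x³ - 3x + 1
Initial interval: [-0.27, 0.96]

Iteration 1:
  c_1 = (-0.270000 + 0.960000)/2 = 0.345000
  f(c_1) = f(0.345000) = 0.006064
  f(a) × f(c) ≥ 0, new interval: [0.345000, 0.960000]
Iteration 2:
  c_2 = (0.345000 + 0.960000)/2 = 0.652500
  f(c_2) = f(0.652500) = -0.679694
  f(a) × f(c) < 0, new interval: [0.345000, 0.652500]
Iteration 3:
  c_3 = (0.345000 + 0.652500)/2 = 0.498750
  f(c_3) = f(0.498750) = -0.372185
  f(a) × f(c) < 0, new interval: [0.345000, 0.498750]
Iteration 4:
  c_4 = (0.345000 + 0.498750)/2 = 0.421875
  f(c_4) = f(0.421875) = -0.190540
  f(a) × f(c) < 0, new interval: [0.345000, 0.421875]
Iteration 5:
  c_5 = (0.345000 + 0.421875)/2 = 0.383437
  f(c_5) = f(0.383437) = -0.093938
  f(a) × f(c) < 0, new interval: [0.345000, 0.383437]

After 5 iteration(s), the approximation is c_5 = 0.383437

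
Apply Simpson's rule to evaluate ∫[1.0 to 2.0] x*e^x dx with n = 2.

f(x) = x*e^x
a = 1.0, b = 2.0, n = 2
h = (b - a)/n = 0.500000

Simpson's rule: (h/3)[f(x₀) + 4f(x₁) + 2f(x₂) + ... + f(xₙ)]

x_0 = 1.0000, f(x_0) = 2.718282, coefficient = 1
x_1 = 1.5000, f(x_1) = 6.722534, coefficient = 4
x_2 = 2.0000, f(x_2) = 14.778112, coefficient = 1

I ≈ (0.500000/3) × 44.386528 = 7.397755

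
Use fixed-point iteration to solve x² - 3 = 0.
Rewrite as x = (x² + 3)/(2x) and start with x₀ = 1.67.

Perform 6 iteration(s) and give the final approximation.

Equation: x² - 3 = 0
Fixed-point form: x = (x² + 3)/(2x)
x₀ = 1.67

x_1 = g(1.670000) = 1.733204
x_2 = g(1.733204) = 1.732051
x_3 = g(1.732051) = 1.732051
x_4 = g(1.732051) = 1.732051
x_5 = g(1.732051) = 1.732051
x_6 = g(1.732051) = 1.732051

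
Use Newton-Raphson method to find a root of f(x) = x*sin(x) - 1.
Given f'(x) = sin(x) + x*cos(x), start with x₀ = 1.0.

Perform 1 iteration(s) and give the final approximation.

f(x) = x*sin(x) - 1
f'(x) = sin(x) + x*cos(x)
x₀ = 1.0

Newton-Raphson formula: x_{n+1} = x_n - f(x_n)/f'(x_n)

Iteration 1:
  f(1.000000) = -0.158529
  f'(1.000000) = 1.381773
  x_1 = 1.000000 - (-0.158529)/1.381773 = 1.114729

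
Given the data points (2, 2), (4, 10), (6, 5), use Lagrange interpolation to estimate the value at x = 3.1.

Lagrange interpolation formula:
P(x) = Σ yᵢ × Lᵢ(x)
where Lᵢ(x) = Π_{j≠i} (x - xⱼ)/(xᵢ - xⱼ)

L_0(3.1) = (3.1 - 4)/(2 - 4) × (3.1 - 6)/(2 - 6) = 0.326250
L_1(3.1) = (3.1 - 2)/(4 - 2) × (3.1 - 6)/(4 - 6) = 0.797500
L_2(3.1) = (3.1 - 2)/(6 - 2) × (3.1 - 4)/(6 - 4) = -0.123750

P(3.1) = 2×L_0(3.1) + 10×L_1(3.1) + 5×L_2(3.1)
P(3.1) = 8.008750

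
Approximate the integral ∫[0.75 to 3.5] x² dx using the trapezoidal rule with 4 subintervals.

f(x) = x²
a = 0.75, b = 3.5, n = 4
h = (b - a)/n = 0.687500

Trapezoidal rule: (h/2)[f(x₀) + 2f(x₁) + 2f(x₂) + ... + f(xₙ)]

x_0 = 0.7500, f(x_0) = 0.562500, coefficient = 1
x_1 = 1.4375, f(x_1) = 2.066406, coefficient = 2
x_2 = 2.1250, f(x_2) = 4.515625, coefficient = 2
x_3 = 2.8125, f(x_3) = 7.910156, coefficient = 2
x_4 = 3.5000, f(x_4) = 12.250000, coefficient = 1

I ≈ (0.687500/2) × 41.796875 = 14.367676
Exact value: 14.151042
Error: 0.216634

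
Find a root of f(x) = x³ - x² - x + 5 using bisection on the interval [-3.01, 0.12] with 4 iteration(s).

f(x) = x³ - x² - x + 5
Initial interval: [-3.01, 0.12]

Iteration 1:
  c_1 = (-3.010000 + 0.120000)/2 = -1.445000
  f(c_1) = f(-1.445000) = 1.339779
  f(a) × f(c) < 0, new interval: [-3.010000, -1.445000]
Iteration 2:
  c_2 = (-3.010000 + (-1.445000))/2 = -2.227500
  f(c_2) = f(-2.227500) = -8.786568
  f(a) × f(c) ≥ 0, new interval: [-2.227500, -1.445000]
Iteration 3:
  c_3 = (-2.227500 + (-1.445000))/2 = -1.836250
  f(c_3) = f(-1.836250) = -2.727058
  f(a) × f(c) ≥ 0, new interval: [-1.836250, -1.445000]
Iteration 4:
  c_4 = (-1.836250 + (-1.445000))/2 = -1.640625
  f(c_4) = f(-1.640625) = -0.467014
  f(a) × f(c) ≥ 0, new interval: [-1.640625, -1.445000]

After 4 iteration(s), the approximation is c_4 = -1.640625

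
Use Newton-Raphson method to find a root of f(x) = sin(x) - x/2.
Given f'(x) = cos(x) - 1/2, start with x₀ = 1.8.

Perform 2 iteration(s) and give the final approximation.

f(x) = sin(x) - x/2
f'(x) = cos(x) - 1/2
x₀ = 1.8

Newton-Raphson formula: x_{n+1} = x_n - f(x_n)/f'(x_n)

Iteration 1:
  f(1.800000) = 0.073848
  f'(1.800000) = -0.727202
  x_1 = 1.800000 - 0.073848/(-0.727202) = 1.901550
Iteration 2:
  f(1.901550) = -0.004977
  f'(1.901550) = -0.824756
  x_2 = 1.901550 - (-0.004977)/(-0.824756) = 1.895515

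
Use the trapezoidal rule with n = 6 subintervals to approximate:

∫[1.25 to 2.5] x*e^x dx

f(x) = x*e^x
a = 1.25, b = 2.5, n = 6
h = (b - a)/n = 0.208333

Trapezoidal rule: (h/2)[f(x₀) + 2f(x₁) + 2f(x₂) + ... + f(xₙ)]

x_0 = 1.2500, f(x_0) = 4.362929, coefficient = 1
x_1 = 1.4583, f(x_1) = 6.269067, coefficient = 2
x_2 = 1.6667, f(x_2) = 8.824150, coefficient = 2
x_3 = 1.8750, f(x_3) = 12.226536, coefficient = 2
x_4 = 2.0833, f(x_4) = 16.731656, coefficient = 2
x_5 = 2.2917, f(x_5) = 22.667814, coefficient = 2
x_6 = 2.5000, f(x_6) = 30.456235, coefficient = 1

I ≈ (0.208333/2) × 168.257610 = 17.526834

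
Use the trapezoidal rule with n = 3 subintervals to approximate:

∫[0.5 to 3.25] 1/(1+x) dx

f(x) = 1/(1+x)
a = 0.5, b = 3.25, n = 3
h = (b - a)/n = 0.916667

Trapezoidal rule: (h/2)[f(x₀) + 2f(x₁) + 2f(x₂) + ... + f(xₙ)]

x_0 = 0.5000, f(x_0) = 0.666667, coefficient = 1
x_1 = 1.4167, f(x_1) = 0.413793, coefficient = 2
x_2 = 2.3333, f(x_2) = 0.300000, coefficient = 2
x_3 = 3.2500, f(x_3) = 0.235294, coefficient = 1

I ≈ (0.916667/2) × 2.329547 = 1.067709
Exact value: 1.041454
Error: 0.026255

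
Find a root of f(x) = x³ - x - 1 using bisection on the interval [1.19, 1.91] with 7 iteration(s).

f(x) = x³ - x - 1
Initial interval: [1.19, 1.91]

Iteration 1:
  c_1 = (1.190000 + 1.910000)/2 = 1.550000
  f(c_1) = f(1.550000) = 1.173875
  f(a) × f(c) < 0, new interval: [1.190000, 1.550000]
Iteration 2:
  c_2 = (1.190000 + 1.550000)/2 = 1.370000
  f(c_2) = f(1.370000) = 0.201353
  f(a) × f(c) < 0, new interval: [1.190000, 1.370000]
Iteration 3:
  c_3 = (1.190000 + 1.370000)/2 = 1.280000
  f(c_3) = f(1.280000) = -0.182848
  f(a) × f(c) ≥ 0, new interval: [1.280000, 1.370000]
Iteration 4:
  c_4 = (1.280000 + 1.370000)/2 = 1.325000
  f(c_4) = f(1.325000) = 0.001203
  f(a) × f(c) < 0, new interval: [1.280000, 1.325000]
Iteration 5:
  c_5 = (1.280000 + 1.325000)/2 = 1.302500
  f(c_5) = f(1.302500) = -0.092801
  f(a) × f(c) ≥ 0, new interval: [1.302500, 1.325000]
Iteration 6:
  c_6 = (1.302500 + 1.325000)/2 = 1.313750
  f(c_6) = f(1.313750) = -0.046298
  f(a) × f(c) ≥ 0, new interval: [1.313750, 1.325000]
Iteration 7:
  c_7 = (1.313750 + 1.325000)/2 = 1.319375
  f(c_7) = f(1.319375) = -0.022672
  f(a) × f(c) ≥ 0, new interval: [1.319375, 1.325000]

After 7 iteration(s), the approximation is c_7 = 1.319375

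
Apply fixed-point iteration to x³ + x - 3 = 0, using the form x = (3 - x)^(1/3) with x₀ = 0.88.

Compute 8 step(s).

Equation: x³ + x - 3 = 0
Fixed-point form: x = (3 - x)^(1/3)
x₀ = 0.88

x_1 = g(0.880000) = 1.284632
x_2 = g(1.284632) = 1.197069
x_3 = g(1.197069) = 1.217100
x_4 = g(1.217100) = 1.212576
x_5 = g(1.212576) = 1.213601
x_6 = g(1.213601) = 1.213369
x_7 = g(1.213369) = 1.213421
x_8 = g(1.213421) = 1.213409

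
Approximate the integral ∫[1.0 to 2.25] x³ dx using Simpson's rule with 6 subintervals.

f(x) = x³
a = 1.0, b = 2.25, n = 6
h = (b - a)/n = 0.208333

Simpson's rule: (h/3)[f(x₀) + 4f(x₁) + 2f(x₂) + ... + f(xₙ)]

x_0 = 1.0000, f(x_0) = 1.000000, coefficient = 1
x_1 = 1.2083, f(x_1) = 1.764251, coefficient = 4
x_2 = 1.4167, f(x_2) = 2.843171, coefficient = 2
x_3 = 1.6250, f(x_3) = 4.291016, coefficient = 4
x_4 = 1.8333, f(x_4) = 6.162037, coefficient = 2
x_5 = 2.0417, f(x_5) = 8.510489, coefficient = 4
x_6 = 2.2500, f(x_6) = 11.390625, coefficient = 1

I ≈ (0.208333/3) × 88.664063 = 6.157227
Exact value: 6.157227
Error: 0.000000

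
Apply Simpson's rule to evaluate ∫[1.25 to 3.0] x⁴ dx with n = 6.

f(x) = x⁴
a = 1.25, b = 3.0, n = 6
h = (b - a)/n = 0.291667

Simpson's rule: (h/3)[f(x₀) + 4f(x₁) + 2f(x₂) + ... + f(xₙ)]

x_0 = 1.2500, f(x_0) = 2.441406, coefficient = 1
x_1 = 1.5417, f(x_1) = 5.648875, coefficient = 4
x_2 = 1.8333, f(x_2) = 11.297068, coefficient = 2
x_3 = 2.1250, f(x_3) = 20.390869, coefficient = 4
x_4 = 2.4167, f(x_4) = 34.108845, coefficient = 2
x_5 = 2.7083, f(x_5) = 53.803244, coefficient = 4
x_6 = 3.0000, f(x_6) = 81.000000, coefficient = 1

I ≈ (0.291667/3) × 493.625181 = 47.991337
Exact value: 47.989648
Error: 0.001689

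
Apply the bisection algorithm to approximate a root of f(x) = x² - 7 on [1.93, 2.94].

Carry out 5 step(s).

f(x) = x² - 7
Initial interval: [1.93, 2.94]

Iteration 1:
  c_1 = (1.930000 + 2.940000)/2 = 2.435000
  f(c_1) = f(2.435000) = -1.070775
  f(a) × f(c) ≥ 0, new interval: [2.435000, 2.940000]
Iteration 2:
  c_2 = (2.435000 + 2.940000)/2 = 2.687500
  f(c_2) = f(2.687500) = 0.222656
  f(a) × f(c) < 0, new interval: [2.435000, 2.687500]
Iteration 3:
  c_3 = (2.435000 + 2.687500)/2 = 2.561250
  f(c_3) = f(2.561250) = -0.439998
  f(a) × f(c) ≥ 0, new interval: [2.561250, 2.687500]
Iteration 4:
  c_4 = (2.561250 + 2.687500)/2 = 2.624375
  f(c_4) = f(2.624375) = -0.112656
  f(a) × f(c) ≥ 0, new interval: [2.624375, 2.687500]
Iteration 5:
  c_5 = (2.624375 + 2.687500)/2 = 2.655938
  f(c_5) = f(2.655938) = 0.054004
  f(a) × f(c) < 0, new interval: [2.624375, 2.655938]

After 5 iteration(s), the approximation is c_5 = 2.655938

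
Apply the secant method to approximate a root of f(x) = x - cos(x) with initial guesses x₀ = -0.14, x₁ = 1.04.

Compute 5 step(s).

f(x) = x - cos(x)
x₀ = -0.14, x₁ = 1.04

Secant formula: x_{n+1} = x_n - f(x_n)(x_n - x_{n-1})/(f(x_n) - f(x_{n-1}))

Iteration 1:
  f(-0.140000) = -1.130216
  f(1.040000) = 0.533780
  x_2 = 1.040000 - 0.533780×(1.040000 - (-0.140000))/(0.533780 - (-1.130216))
       = 0.661477
Iteration 2:
  f(1.040000) = 0.533780
  f(0.661477) = -0.127608
  x_3 = 0.661477 - (-0.127608)×(0.661477 - 1.040000)/(-0.127608 - 0.533780)
       = 0.734510
Iteration 3:
  f(0.661477) = -0.127608
  f(0.734510) = -0.007650
  x_4 = 0.734510 - (-0.007650)×(0.734510 - 0.661477)/(-0.007650 - (-0.127608))
       = 0.739167
Iteration 4:
  f(0.734510) = -0.007650
  f(0.739167) = 0.000137
  x_5 = 0.739167 - 0.000137×(0.739167 - 0.734510)/(0.000137 - (-0.007650))
       = 0.739085
Iteration 5:
  f(0.739167) = 0.000137
  f(0.739085) = 0.000000
  x_6 = 0.739085 - 0.000000×(0.739085 - 0.739167)/(0.000000 - 0.000137)
       = 0.739085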